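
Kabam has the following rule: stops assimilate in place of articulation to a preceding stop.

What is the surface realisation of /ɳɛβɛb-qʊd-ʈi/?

[ɳɛβɛbpʊdti]

/q/ is a voiceless uvular stop. The preceding trigger /b/ is bilabial, so /q/ must become bilabial as well.
Changing only its place to bilabial gives [p] — the voiceless bilabial stop.
The same rule applies at the second boundary: /ʈ/ → [t] next to /d/.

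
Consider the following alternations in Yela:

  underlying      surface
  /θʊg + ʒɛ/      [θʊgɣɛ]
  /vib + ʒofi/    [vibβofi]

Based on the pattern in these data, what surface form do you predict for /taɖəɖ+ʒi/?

[taɖəɖʐi]

The data show progressive place assimilation: /ʒ/ → [ɣ] after /g/; /ʒ/ → [β] after /b/. In each pair only place changes, matching the preceding consonant, while manner and voice stay constant.
The rule targets /ʒ/ (voiced postalveolar fricative), which sits after the trigger /ɖ/ (retroflex).
A voiced retroflex fricative is [ʐ], so the surface segment is [ʐ].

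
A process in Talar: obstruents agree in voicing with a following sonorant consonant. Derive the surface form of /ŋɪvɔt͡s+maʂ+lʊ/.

/t͡s/ is a voiceless alveolar affricate. The following trigger /m/ is voiced, so /t͡s/ must become voiced as well.
Changing only its voicing to voiced gives [d͡z] — the voiced alveolar affricate.
At the second juncture, /ʂ/ likewise becomes [ʐ] adjacent to /l/.

[ŋɪvɔd͡zmaʐlʊ]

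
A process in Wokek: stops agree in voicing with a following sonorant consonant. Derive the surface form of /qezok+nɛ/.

The rule targets /k/ (voiceless velar stop), which sits before the trigger /n/ (voiced).
A voiced velar stop is [g], so the surface segment is [g].

[qezognɛ]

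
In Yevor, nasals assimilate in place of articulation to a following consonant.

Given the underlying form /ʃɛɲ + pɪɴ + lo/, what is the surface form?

[ʃɛmpɪnlo]

The rule targets /ɲ/ (voiced palatal nasal), which sits before the trigger /p/ (bilabial).
A voiced bilabial nasal is [m], so the surface segment is [m].
At the second juncture, /ɴ/ likewise becomes [n] adjacent to /l/.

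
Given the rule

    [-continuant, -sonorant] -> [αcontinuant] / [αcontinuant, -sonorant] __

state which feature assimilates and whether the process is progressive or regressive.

The shared variable α links the value of [continuant] on the target to that of the neighbouring obstruent. [continuant] distinguishes stops from fricatives — a manner-of-articulation feature — so this is manner assimilation.
Since the environment is written before the underscore, the trigger precedes the target; the direction is progressive.

progressive manner assimilation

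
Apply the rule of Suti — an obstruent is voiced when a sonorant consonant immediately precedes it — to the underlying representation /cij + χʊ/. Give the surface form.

[cijʁʊ]

The rule targets /χ/ (voiceless uvular fricative), which sits after the trigger /j/ (voiced).
Changing only its voicing to voiced gives [ʁ] — the voiced uvular fricative.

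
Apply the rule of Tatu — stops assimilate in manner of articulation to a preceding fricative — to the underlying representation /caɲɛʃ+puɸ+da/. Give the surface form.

[caɲɛʃɸuɸza]

The rule targets /p/ (voiceless bilabial stop), which sits after the trigger /ʃ/ (fricative).
The voiceless bilabial fricative is [ɸ], so /p/ → [ɸ].
The same rule applies at the second boundary: /d/ → [z] next to /ɸ/.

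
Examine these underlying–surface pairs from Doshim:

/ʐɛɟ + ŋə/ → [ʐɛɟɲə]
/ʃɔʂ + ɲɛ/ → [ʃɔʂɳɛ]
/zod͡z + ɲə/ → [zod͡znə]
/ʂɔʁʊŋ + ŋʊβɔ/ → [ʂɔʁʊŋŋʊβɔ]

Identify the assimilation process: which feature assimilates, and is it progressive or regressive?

Underlying /ŋ/ is realised as [ɲ] next to /ɟ/; /ɟ/ itself does not change.
/ŋ/ is velar while /ɟ/ is palatal; the output [ɲ] is palatal, matching the trigger — so the feature that spreads is place.
Manner and voice are unchanged, so the assimilation is partial, not total.
Checking the remaining alternations: /ɲ/ → [ɳ] after /ʂ/ (palatal → retroflex, matching retroflex); /ɲ/ → [n] after /d͡z/ (palatal → alveolar, matching alveolar) — only place changes, and always toward the preceding segment.
Nothing changes in [ʂɔʁʊŋŋʊβɔ]: there the adjacent consonants already agree in place (/ŋ/ and /ŋ/ are both velar), so this form is consistent with the same rule.
The trigger is the preceding segment, so the direction is progressive (perseverative).

progressive place assimilation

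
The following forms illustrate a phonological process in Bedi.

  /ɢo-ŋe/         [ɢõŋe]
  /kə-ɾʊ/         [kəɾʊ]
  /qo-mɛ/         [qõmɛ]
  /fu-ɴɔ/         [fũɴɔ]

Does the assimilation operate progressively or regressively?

The vowel /o/ surfaces as nasalised [õ] next to the following nasal /ŋ/ — it has acquired the [+nasal] feature of its neighbour.
Likewise in the remaining data: /o/ → [õ] before /m/; /u/ → [ũ] before /ɴ/ — each time a vowel is nasalised next to a following nasal.
No change occurs in [kəɾʊ] because the vowel at the boundary is adjacent to an oral consonant, not a nasal (/ə/ next to /ɾ/).
Because the conditioning nasal is to the right of the vowel that changes, the process is regressive (anticipatory).

regressive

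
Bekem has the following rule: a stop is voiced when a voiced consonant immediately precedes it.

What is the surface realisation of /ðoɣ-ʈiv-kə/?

/ʈ/ is a voiceless retroflex stop. The preceding trigger /ɣ/ is voiced, so /ʈ/ must become voiced as well.
Changing only its voicing to voiced gives [ɖ] — the voiced retroflex stop.
The same rule applies at the second boundary: /k/ → [g] next to /v/.

[ðoɣɖivgə]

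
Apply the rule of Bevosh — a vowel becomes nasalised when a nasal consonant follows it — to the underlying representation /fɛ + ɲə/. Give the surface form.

[fɛ̃ɲə]

The vowel /ɛ/ is adjacent to the following nasal /ɲ/, so it acquires [+nasal] and surfaces as [ɛ̃].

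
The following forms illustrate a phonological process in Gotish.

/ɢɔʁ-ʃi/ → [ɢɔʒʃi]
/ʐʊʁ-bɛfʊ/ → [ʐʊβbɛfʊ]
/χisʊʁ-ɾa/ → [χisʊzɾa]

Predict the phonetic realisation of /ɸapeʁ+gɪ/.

[ɸapeɣgɪ]

The data show regressive place assimilation: /ʁ/ → [ʒ] before /ʃ/; /ʁ/ → [β] before /b/; /ʁ/ → [z] before /ɾ/. In each pair only place changes, matching the following consonant, while manner and voice stay constant.
The rule targets /ʁ/ (voiced uvular fricative), which sits before the trigger /g/ (velar).
Changing only its place to velar gives [ɣ] — the voiced velar fricative.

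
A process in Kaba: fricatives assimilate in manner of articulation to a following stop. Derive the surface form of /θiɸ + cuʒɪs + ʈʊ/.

[θipcuʒɪtʈʊ]

/ɸ/ is a voiceless bilabial fricative. The following trigger /c/ is a stop, so /ɸ/ must become a stop as well.
Changing only its manner to stop gives [p] — the voiceless bilabial stop.
The same rule applies at the second boundary: /s/ → [t] next to /ʈ/.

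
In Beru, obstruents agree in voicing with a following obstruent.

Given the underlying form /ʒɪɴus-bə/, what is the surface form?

[ʒɪɴuzbə]

The rule targets /s/ (voiceless alveolar fricative), which sits before the trigger /b/ (voiced).
A voiced alveolar fricative is [z], so the surface segment is [z].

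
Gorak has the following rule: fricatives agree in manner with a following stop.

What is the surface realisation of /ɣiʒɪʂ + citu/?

[ɣiʒɪʈcitu]

The rule targets /ʂ/ (voiceless retroflex fricative), which sits before the trigger /c/ (stop).
A voiceless retroflex stop is [ʈ], so the surface segment is [ʈ].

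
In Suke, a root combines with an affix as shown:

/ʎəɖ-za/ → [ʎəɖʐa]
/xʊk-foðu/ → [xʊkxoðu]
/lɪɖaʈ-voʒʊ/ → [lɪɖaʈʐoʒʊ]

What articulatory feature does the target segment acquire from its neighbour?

Underlying /z/ is realised as [ʐ] next to /ɖ/; /ɖ/ itself does not change.
The change alveolar → retroflex matches the place of the preceding /ɖ/, identifying this as place assimilation.
The same holds elsewhere in the data: /f/ → [x] after /k/ (labiodental → velar, matching velar); /v/ → [ʐ] after /ʈ/ (labiodental → retroflex, matching retroflex) — only place changes, and always toward the preceding segment.

place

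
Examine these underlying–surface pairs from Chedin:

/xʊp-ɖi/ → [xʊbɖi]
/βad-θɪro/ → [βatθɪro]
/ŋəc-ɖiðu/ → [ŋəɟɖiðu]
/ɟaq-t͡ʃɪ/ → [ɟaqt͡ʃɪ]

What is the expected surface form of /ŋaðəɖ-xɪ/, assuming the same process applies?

[ŋaðəʈxɪ]

The data show regressive voicing assimilation: /p/ → [b] before /ɖ/; /d/ → [t] before /θ/; /c/ → [ɟ] before /ɖ/. In each pair only voicing changes, matching the following consonant, while place and manner stay constant.
No alternation appears in [ɟaqt͡ʃɪ]: there the adjacent consonants already agree in voicing (/q/ and /t͡ʃ/ are both voiceless), so this form is consistent with the same rule.
The rule targets /ɖ/ (voiced retroflex stop), which sits before the trigger /x/ (voiceless).
Changing only its voicing to voiceless gives [ʈ] — the voiceless retroflex stop.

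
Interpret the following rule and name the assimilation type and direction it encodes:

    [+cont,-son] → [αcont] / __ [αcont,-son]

The rule copies [cont] (continuancy) from the environment onto the target fricatives; since [±cont] encodes the stop/fricative manner contrast, the assimilating dimension is manner.
Since the environment is written after the underscore, the trigger follows the target; the direction is regressive.

regressive manner assimilation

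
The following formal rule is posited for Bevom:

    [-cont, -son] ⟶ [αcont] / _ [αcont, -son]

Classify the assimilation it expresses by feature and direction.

regressive manner assimilation

The rule copies [cont] (continuancy) from the environment onto the target stops; since [±cont] encodes the stop/fricative manner contrast, the assimilating dimension is manner.
Since the environment is written after the underscore, the trigger follows the target; the direction is regressive.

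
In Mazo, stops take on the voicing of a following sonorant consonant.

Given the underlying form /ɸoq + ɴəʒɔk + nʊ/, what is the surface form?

[ɸoɢɴəʒɔgnʊ]

/q/ is a voiceless uvular stop. The following trigger /ɴ/ is voiced, so /q/ must become voiced as well.
A voiced uvular stop is [ɢ], so the surface segment is [ɢ].
At the second juncture, /k/ likewise becomes [g] adjacent to /n/.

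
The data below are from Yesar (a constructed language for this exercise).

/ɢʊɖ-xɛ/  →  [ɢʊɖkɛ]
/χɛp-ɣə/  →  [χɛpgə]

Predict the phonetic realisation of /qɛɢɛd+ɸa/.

The data show progressive manner assimilation: /x/ → [k] after /ɖ/; /ɣ/ → [g] after /p/. In each pair only manner changes, matching the preceding consonant, while place and voice stay constant.
The rule targets /ɸ/ (voiceless bilabial fricative), which sits after the trigger /d/ (stop).
A voiceless bilabial stop is [p], so the surface segment is [p].

[qɛɢɛdpa]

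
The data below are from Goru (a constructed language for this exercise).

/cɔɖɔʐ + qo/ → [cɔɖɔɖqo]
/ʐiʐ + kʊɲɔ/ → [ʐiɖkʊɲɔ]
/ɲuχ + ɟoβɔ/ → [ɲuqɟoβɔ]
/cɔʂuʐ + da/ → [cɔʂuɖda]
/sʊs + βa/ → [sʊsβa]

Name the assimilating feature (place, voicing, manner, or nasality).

Underlying /ʐ/ is realised as [ɖ] next to /q/; /q/ itself does not change.
The change fricative → stop matches the manner of the following /q/, identifying this as manner assimilation.
The other alternating forms pattern the same way: /ʐ/ → [ɖ] before /k/ (fricative → stop, matching a stop); /χ/ → [q] before /ɟ/ (fricative → stop, matching a stop); /ʐ/ → [ɖ] before /d/ (fricative → stop, matching a stop) — only manner changes, and always toward the following segment.
No alternation appears in [sʊsβa]: there the adjacent consonants already agree in manner (/s/ and /β/ are both fricatives), so this form is consistent with the same rule.

manner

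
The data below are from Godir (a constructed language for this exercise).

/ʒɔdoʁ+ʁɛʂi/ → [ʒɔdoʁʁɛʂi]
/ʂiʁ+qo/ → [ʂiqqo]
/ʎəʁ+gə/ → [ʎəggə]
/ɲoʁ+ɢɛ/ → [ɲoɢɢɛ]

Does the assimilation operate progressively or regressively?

regressive

The segment that alternates is /ʁ/, which surfaces as [q] when adjacent to /q/.
The output [q] is identical to the trigger /q/ — every feature (place, manner, voicing) has been copied — so this is total assimilation.
The other forms behave the same way: /ʁ/ → [g] before /g/; /ʁ/ → [ɢ] before /ɢ/ — in each case the output is a copy of the following consonant.
In [ʒɔdoʁʁɛʂi] the two consonants at the boundary are already identical (/ʁ/ + /ʁ/), so the rule applies vacuously and nothing changes.
Since the segment that changes precedes the conditioning segment, the assimilation is regressive.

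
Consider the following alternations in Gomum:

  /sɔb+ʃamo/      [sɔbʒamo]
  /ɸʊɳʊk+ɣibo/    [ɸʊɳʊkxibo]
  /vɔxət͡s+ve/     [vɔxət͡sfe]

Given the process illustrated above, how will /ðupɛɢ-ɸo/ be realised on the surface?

The data show progressive voicing assimilation: /ʃ/ → [ʒ] after /b/; /ɣ/ → [x] after /k/; /v/ → [f] after /t͡s/. In each pair only voicing changes, matching the preceding consonant, while place and manner stay constant.
The rule targets /ɸ/ (voiceless bilabial fricative), which sits after the trigger /ɢ/ (voiced).
A voiced bilabial fricative is [β], so the surface segment is [β].

[ðupɛɢβo]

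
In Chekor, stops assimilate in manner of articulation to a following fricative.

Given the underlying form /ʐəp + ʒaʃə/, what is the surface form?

/p/ is a voiceless bilabial stop. The following trigger /ʒ/ is a fricative, so /p/ must become a fricative as well.
Changing only its manner to fricative gives [ɸ] — the voiceless bilabial fricative.

[ʐəɸʒaʃə]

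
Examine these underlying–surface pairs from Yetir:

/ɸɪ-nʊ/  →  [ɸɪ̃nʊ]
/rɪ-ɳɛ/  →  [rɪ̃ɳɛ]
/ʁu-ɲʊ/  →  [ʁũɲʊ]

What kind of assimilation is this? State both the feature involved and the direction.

The vowel /ɪ/ surfaces as nasalised [ɪ̃] next to the following nasal /n/ — it has acquired the [+nasal] feature of its neighbour.
Likewise in the remaining data: /ɪ/ → [ɪ̃] before /ɳ/; /u/ → [ũ] before /ɲ/ — each time a vowel is nasalised next to a following nasal.
Because the conditioning nasal is to the right of the vowel that changes, the process is regressive (anticipatory).

regressive nasality assimilation (vowel nasalisation)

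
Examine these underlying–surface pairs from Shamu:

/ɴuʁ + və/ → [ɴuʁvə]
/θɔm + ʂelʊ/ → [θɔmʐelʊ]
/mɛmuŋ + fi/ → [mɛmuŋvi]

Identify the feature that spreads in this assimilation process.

Underlying /ʂ/ is realised as [ʐ] next to /m/; /m/ itself does not change.
The change voiceless → voiced matches the voicing of the preceding /m/, identifying this as voicing assimilation.
The same holds elsewhere in the data: /f/ → [v] after /ŋ/ (voiceless → voiced, matching voiced) — only voicing changes, and always toward the preceding segment.
No alternation appears in [ɴuʁvə]: there the adjacent consonants already agree in voicing (/v/ and /ʁ/ are both voiced), so this form is consistent with the same rule.

voicing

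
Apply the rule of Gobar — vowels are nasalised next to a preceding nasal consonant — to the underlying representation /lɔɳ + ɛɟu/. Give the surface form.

[lɔɳɛ̃ɟu]

/ɛ/ sits next to the nasal /ɳ/ and is therefore nasalised to [ɛ̃].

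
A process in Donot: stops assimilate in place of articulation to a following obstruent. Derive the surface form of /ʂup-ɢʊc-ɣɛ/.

[ʂuqɢʊkɣɛ]

The rule targets /p/ (voiceless bilabial stop), which sits before the trigger /ɢ/ (uvular).
Changing only its place to uvular gives [q] — the voiceless uvular stop.
The same rule applies at the second boundary: /c/ → [k] next to /ɣ/.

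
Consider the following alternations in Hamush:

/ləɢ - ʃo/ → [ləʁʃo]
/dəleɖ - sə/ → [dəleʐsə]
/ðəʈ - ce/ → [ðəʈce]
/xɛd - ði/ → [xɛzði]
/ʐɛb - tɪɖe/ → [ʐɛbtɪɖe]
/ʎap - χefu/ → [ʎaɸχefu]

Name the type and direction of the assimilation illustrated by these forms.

Underlying /ɢ/ is realised as [ʁ] next to /ʃ/; /ʃ/ itself does not change.
The change stop → fricative matches the manner of the following /ʃ/, identifying this as manner assimilation.
Place and voice are unchanged, so the assimilation is partial, not total.
The other alternating forms pattern the same way: /ɖ/ → [ʐ] before /s/ (stop → fricative, matching a fricative); /d/ → [z] before /ð/ (stop → fricative, matching a fricative); /p/ → [ɸ] before /χ/ (stop → fricative, matching a fricative) — only manner changes, and always toward the following segment.
Nothing changes in [ðəʈce], [ʐɛbtɪɖe]: there the adjacent consonants already agree in manner (/ʈ/ and /c/ are both stops; /b/ and /t/ are both stops), so these forms are consistent with the same rule.
The trigger is the following segment, so the direction is regressive (anticipatory).

regressive manner assimilation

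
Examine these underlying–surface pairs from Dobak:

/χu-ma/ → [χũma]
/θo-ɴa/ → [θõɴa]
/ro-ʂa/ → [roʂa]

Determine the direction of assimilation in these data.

regressive

The vowel /u/ surfaces as nasalised [ũ] next to the following nasal /m/ — it has acquired the [+nasal] feature of its neighbour.
The other form shows the same pattern: /o/ → [õ] before /ɴ/ — each time a vowel is nasalised next to a following nasal.
No change occurs in [roʂa] because the vowel at the boundary is adjacent to an oral consonant, not a nasal (/o/ next to /ʂ/).
Because the conditioning nasal is to the right of the vowel that changes, the process is regressive (anticipatory).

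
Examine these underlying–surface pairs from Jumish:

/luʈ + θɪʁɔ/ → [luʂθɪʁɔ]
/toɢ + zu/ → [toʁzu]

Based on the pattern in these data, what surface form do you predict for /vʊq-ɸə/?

The data show regressive manner assimilation: /ʈ/ → [ʂ] before /θ/; /ɢ/ → [ʁ] before /z/. In each pair only manner changes, matching the following consonant, while place and voice stay constant.
The rule targets /q/ (voiceless uvular stop), which sits before the trigger /ɸ/ (fricative).
A voiceless uvular fricative is [χ], so the surface segment is [χ].

[vʊχɸə]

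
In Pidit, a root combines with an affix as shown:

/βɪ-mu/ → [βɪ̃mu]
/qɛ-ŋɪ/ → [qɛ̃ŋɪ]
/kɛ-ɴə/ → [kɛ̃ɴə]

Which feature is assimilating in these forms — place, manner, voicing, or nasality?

nasality

The vowel /ɪ/ surfaces as nasalised [ɪ̃] next to the following nasal /m/ — it has acquired the [+nasal] feature of its neighbour.
The other forms show the same pattern: /ɛ/ → [ɛ̃] before /ŋ/; /ɛ/ → [ɛ̃] before /ɴ/ — each time a vowel is nasalised next to a following nasal.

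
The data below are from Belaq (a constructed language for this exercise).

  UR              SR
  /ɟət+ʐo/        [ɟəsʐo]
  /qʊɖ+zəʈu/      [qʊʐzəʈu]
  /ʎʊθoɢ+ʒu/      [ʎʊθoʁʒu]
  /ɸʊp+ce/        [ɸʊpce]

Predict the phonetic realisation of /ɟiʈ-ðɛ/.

[ɟiʂðɛ]

The data show regressive manner assimilation: /t/ → [s] before /ʐ/; /ɖ/ → [ʐ] before /z/; /ɢ/ → [ʁ] before /ʒ/. In each pair only manner changes, matching the following consonant, while place and voice stay constant.
No alternation appears in [ɸʊpce]: there the adjacent consonants already agree in manner (/p/ and /c/ are both stops), so this form is consistent with the same rule.
/ʈ/ is a voiceless retroflex stop. The following trigger /ð/ is a fricative, so /ʈ/ must become a fricative as well.
A voiceless retroflex fricative is [ʂ], so the surface segment is [ʂ].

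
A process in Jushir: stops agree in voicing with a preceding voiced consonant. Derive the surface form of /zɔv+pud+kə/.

The rule targets /p/ (voiceless bilabial stop), which sits after the trigger /v/ (voiced).
Changing only its voicing to voiced gives [b] — the voiced bilabial stop.
At the second juncture, /k/ likewise becomes [g] adjacent to /d/.

[zɔvbudgə]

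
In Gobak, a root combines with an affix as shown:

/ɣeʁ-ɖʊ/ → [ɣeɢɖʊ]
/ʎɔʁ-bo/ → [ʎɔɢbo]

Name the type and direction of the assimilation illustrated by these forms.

regressive manner assimilation

Underlying /ʁ/ is realised as [ɢ] next to /ɖ/; /ɖ/ itself does not change.
The change fricative → stop matches the manner of the following /ɖ/, identifying this as manner assimilation.
Place and voice are unchanged, so the assimilation is partial, not total.
The other alternating form patterns the same way: /ʁ/ → [ɢ] before /b/ (fricative → stop, matching a stop) — only manner changes, and always toward the following segment.
Since the segment that changes precedes the conditioning segment, the assimilation is regressive.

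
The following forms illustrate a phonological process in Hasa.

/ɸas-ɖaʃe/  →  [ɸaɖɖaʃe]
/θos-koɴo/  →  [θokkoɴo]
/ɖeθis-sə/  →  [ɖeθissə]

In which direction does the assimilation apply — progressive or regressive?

regressive

Underlying /s/ is realised as [ɖ] next to /ɖ/; /ɖ/ itself does not change.
The output [ɖ] is identical to the trigger /ɖ/ — every feature (place, manner, voicing) has been copied — so this is total assimilation.
The other form behaves the same way: /s/ → [k] before /k/ — in each case the output is a copy of the following consonant.
In [ɖeθissə] the two consonants at the boundary are already identical (/s/ + /s/), so the rule applies vacuously and nothing changes.
Since the segment that changes precedes the conditioning segment, the assimilation is regressive.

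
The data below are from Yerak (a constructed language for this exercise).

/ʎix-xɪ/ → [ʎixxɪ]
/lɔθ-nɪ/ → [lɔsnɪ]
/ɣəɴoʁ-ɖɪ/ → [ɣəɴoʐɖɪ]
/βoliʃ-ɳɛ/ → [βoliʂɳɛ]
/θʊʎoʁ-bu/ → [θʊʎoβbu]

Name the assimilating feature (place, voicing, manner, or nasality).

place

Underlying /θ/ is realised as [s] next to /n/; /n/ itself does not change.
The change dental → alveolar matches the place of the following /n/, identifying this as place assimilation.
Checking the remaining alternations: /ʁ/ → [ʐ] before /ɖ/ (uvular → retroflex, matching retroflex); /ʃ/ → [ʂ] before /ɳ/ (postalveolar → retroflex, matching retroflex); /ʁ/ → [β] before /b/ (uvular → bilabial, matching bilabial) — only place changes, and always toward the following segment.
No alternation appears in [ʎixxɪ]: there the adjacent consonants already agree in place (/x/ and /x/ are both velar), so this form is consistent with the same rule.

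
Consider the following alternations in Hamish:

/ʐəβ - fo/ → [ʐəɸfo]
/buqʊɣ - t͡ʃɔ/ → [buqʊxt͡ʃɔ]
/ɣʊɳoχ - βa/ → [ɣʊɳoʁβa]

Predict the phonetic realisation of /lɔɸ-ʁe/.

[lɔβʁe]

The data show regressive voicing assimilation: /β/ → [ɸ] before /f/; /ɣ/ → [x] before /t͡ʃ/; /χ/ → [ʁ] before /β/. In each pair only voicing changes, matching the following consonant, while place and manner stay constant.
/ɸ/ is a voiceless bilabial fricative. The following trigger /ʁ/ is voiced, so /ɸ/ must become voiced as well.
A voiced bilabial fricative is [β], so the surface segment is [β].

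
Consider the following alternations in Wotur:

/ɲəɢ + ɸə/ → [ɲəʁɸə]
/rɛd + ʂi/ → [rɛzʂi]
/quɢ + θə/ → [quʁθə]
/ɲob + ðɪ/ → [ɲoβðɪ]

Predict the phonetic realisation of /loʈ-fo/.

[loʂfo]

The data show regressive manner assimilation: /ɢ/ → [ʁ] before /ɸ/; /d/ → [z] before /ʂ/; /ɢ/ → [ʁ] before /θ/; /b/ → [β] before /ð/. In each pair only manner changes, matching the following consonant, while place and voice stay constant.
/ʈ/ is a voiceless retroflex stop. The following trigger /f/ is a fricative, so /ʈ/ must become a fricative as well.
Changing only its manner to fricative gives [ʂ] — the voiceless retroflex fricative.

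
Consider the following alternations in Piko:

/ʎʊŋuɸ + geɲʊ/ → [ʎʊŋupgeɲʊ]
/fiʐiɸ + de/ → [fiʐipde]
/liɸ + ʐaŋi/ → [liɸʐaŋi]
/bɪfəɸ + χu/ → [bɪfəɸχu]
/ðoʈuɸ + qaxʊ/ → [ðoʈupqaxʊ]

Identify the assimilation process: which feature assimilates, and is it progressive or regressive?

Comparing underlying and surface forms, /ɸ/ → [p] is the alternation; the neighbouring /g/ is constant.
/ɸ/ is a fricative while /g/ is a stop; the output [p] is a stop, matching the trigger — so the feature that spreads is manner.
Place and voice are unchanged, so the assimilation is partial, not total.
The same holds elsewhere in the data: /ɸ/ → [p] before /d/ (fricative → stop, matching a stop); /ɸ/ → [p] before /q/ (fricative → stop, matching a stop) — only manner changes, and always toward the following segment.
No alternation appears in [liɸʐaŋi], [bɪfəɸχu]: there the adjacent consonants already agree in manner (/ɸ/ and /ʐ/ are both fricatives; /ɸ/ and /χ/ are both fricatives), so these forms are consistent with the same rule.
Since the segment that changes precedes the conditioning segment, the assimilation is regressive.

regressive manner assimilation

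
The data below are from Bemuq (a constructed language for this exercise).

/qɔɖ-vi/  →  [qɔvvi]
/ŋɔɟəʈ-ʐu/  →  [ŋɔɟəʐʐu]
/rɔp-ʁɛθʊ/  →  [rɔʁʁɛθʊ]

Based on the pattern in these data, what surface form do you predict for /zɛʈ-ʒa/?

The data show regressive total assimilation (/ɖ/ → [v] before /v/; /ʈ/ → [ʐ] before /ʐ/; /p/ → [ʁ] before /ʁ/): in every case the target segment becomes identical to its following neighbour, copying more than a single feature.
/ʈ/ is the segment targeted by the rule; it sits immediately before /ʒ/, so it assimilates completely and surfaces as [ʒ].

[zɛʒʒa]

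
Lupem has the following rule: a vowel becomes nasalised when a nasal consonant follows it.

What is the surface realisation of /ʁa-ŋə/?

[ʁãŋə]

The vowel /a/ is adjacent to the following nasal /ŋ/, so it acquires [+nasal] and surfaces as [ã].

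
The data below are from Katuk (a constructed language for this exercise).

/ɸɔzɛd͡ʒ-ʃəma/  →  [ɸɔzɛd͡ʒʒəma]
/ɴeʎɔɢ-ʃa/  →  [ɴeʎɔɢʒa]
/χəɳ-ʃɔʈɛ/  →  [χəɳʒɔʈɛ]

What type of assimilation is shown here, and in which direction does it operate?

progressive voicing assimilation

Comparing underlying and surface forms, /ʃ/ → [ʒ] is the alternation; the neighbouring /d͡ʒ/ is constant.
The change voiceless → voiced matches the voicing of the preceding /d͡ʒ/, identifying this as voicing assimilation.
Place and manner are unchanged, so the assimilation is partial, not total.
The other alternating forms pattern the same way: /ʃ/ → [ʒ] after /ɢ/ (voiceless → voiced, matching voiced); /ʃ/ → [ʒ] after /ɳ/ (voiceless → voiced, matching voiced) — only voicing changes, and always toward the preceding segment.
Since the segment that changes follows the conditioning segment, the assimilation is progressive.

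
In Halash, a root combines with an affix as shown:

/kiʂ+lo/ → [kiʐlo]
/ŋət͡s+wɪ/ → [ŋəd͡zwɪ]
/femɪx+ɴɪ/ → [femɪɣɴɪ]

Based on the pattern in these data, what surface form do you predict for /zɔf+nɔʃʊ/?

[zɔvnɔʃʊ]

The data show regressive voicing assimilation: /ʂ/ → [ʐ] before /l/; /t͡s/ → [d͡z] before /w/; /x/ → [ɣ] before /ɴ/. In each pair only voicing changes, matching the following consonant, while place and manner stay constant.
/f/ is a voiceless labiodental fricative. The following trigger /n/ is voiced, so /f/ must become voiced as well.
A voiced labiodental fricative is [v], so the surface segment is [v].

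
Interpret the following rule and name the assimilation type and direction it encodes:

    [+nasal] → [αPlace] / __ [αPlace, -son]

regressive place assimilation

The rule copies the place features (abbreviated [Place]) from the environment onto the target, so the assimilating feature is place.
The conditioning segment sits to the right of the focus bar, meaning the trigger follows the segment that changes — regressive assimilation.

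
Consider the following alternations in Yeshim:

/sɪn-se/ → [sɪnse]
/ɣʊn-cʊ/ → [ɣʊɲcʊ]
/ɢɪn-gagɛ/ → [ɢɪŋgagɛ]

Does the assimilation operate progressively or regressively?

regressive

The segment that alternates is /n/, which surfaces as [ɲ] when adjacent to /c/.
/n/ is alveolar while /c/ is palatal; the output [ɲ] is palatal, matching the trigger — so the feature that spreads is place.
The same holds elsewhere in the data: /n/ → [ŋ] before /g/ (alveolar → velar, matching velar) — only place changes, and always toward the following segment.
Nothing changes in [sɪnse]: there the adjacent consonants already agree in place (/n/ and /s/ are both alveolar), so this form is consistent with the same rule.
Since the segment that changes precedes the conditioning segment, the assimilation is regressive.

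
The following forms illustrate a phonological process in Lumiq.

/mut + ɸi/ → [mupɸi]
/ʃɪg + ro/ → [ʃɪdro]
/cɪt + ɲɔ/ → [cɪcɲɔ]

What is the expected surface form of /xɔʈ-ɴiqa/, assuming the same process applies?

[xɔqɴiqa]

The data show regressive place assimilation: /t/ → [p] before /ɸ/; /g/ → [d] before /r/; /t/ → [c] before /ɲ/. In each pair only place changes, matching the following consonant, while manner and voice stay constant.
/ʈ/ is a voiceless retroflex stop. The following trigger /ɴ/ is uvular, so /ʈ/ must become uvular as well.
Changing only its place to uvular gives [q] — the voiceless uvular stop.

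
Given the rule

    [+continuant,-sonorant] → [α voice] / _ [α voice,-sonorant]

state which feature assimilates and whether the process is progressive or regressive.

The shared variable α links the value of [voice] on the target to the same value on the neighbouring segment, so voicing is the feature that assimilates.
Since the environment is written after the underscore, the trigger follows the target; the direction is regressive.

regressive voicing assimilation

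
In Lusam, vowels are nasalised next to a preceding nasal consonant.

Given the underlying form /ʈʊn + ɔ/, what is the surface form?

The vowel /ɔ/ is adjacent to the preceding nasal /n/, so it acquires [+nasal] and surfaces as [ɔ̃].

[ʈʊnɔ̃]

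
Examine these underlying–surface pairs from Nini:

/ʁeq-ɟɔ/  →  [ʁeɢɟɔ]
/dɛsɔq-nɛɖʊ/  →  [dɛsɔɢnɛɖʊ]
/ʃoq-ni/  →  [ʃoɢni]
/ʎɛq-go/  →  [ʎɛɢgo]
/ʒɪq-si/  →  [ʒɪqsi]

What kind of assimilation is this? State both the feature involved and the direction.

regressive voicing assimilation

Comparing underlying and surface forms, /q/ → [ɢ] is the alternation; the neighbouring /ɟ/ is constant.
The change voiceless → voiced matches the voicing of the following /ɟ/, identifying this as voicing assimilation.
Place and manner are unchanged, so the assimilation is partial, not total.
The other alternating forms pattern the same way: /q/ → [ɢ] before /n/ (voiceless → voiced, matching voiced); /q/ → [ɢ] before /g/ (voiceless → voiced, matching voiced) — only voicing changes, and always toward the following segment.
No alternation appears in [ʒɪqsi]: there the adjacent consonants already agree in voicing (/q/ and /s/ are both voiceless), so this form is consistent with the same rule.
Since the segment that changes precedes the conditioning segment, the assimilation is regressive.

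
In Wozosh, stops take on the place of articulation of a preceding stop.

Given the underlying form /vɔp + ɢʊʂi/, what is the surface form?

[vɔpbʊʂi]

The rule targets /ɢ/ (voiced uvular stop), which sits after the trigger /p/ (bilabial).
The voiced bilabial stop is [b], so /ɢ/ → [b].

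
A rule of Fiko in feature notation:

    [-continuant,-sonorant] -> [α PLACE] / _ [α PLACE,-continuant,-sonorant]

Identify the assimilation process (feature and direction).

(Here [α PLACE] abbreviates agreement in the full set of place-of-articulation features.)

regressive place assimilation

The rule copies the place features (abbreviated [PLACE]) from the environment onto the target, so the assimilating feature is place.
Since the environment is written after the underscore, the trigger follows the target; the direction is regressive.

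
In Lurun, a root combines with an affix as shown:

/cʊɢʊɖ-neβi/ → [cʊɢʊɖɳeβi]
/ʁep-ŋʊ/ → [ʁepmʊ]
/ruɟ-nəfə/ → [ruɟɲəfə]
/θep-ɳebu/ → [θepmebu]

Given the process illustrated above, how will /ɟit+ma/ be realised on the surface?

[ɟitna]

The data show progressive place assimilation: /n/ → [ɳ] after /ɖ/; /ŋ/ → [m] after /p/; /n/ → [ɲ] after /ɟ/; /ɳ/ → [m] after /p/. In each pair only place changes, matching the preceding consonant, while manner and voice stay constant.
/m/ is a voiced bilabial nasal. The preceding trigger /t/ is alveolar, so /m/ must become alveolar as well.
A voiced alveolar nasal is [n], so the surface segment is [n].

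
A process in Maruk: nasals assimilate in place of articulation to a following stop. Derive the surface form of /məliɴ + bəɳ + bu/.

[məlimbəmbu]

/ɴ/ is a voiced uvular nasal. The following trigger /b/ is bilabial, so /ɴ/ must become bilabial as well.
The voiced bilabial nasal is [m], so /ɴ/ → [m].
The same rule applies at the second boundary: /ɳ/ → [m] next to /b/.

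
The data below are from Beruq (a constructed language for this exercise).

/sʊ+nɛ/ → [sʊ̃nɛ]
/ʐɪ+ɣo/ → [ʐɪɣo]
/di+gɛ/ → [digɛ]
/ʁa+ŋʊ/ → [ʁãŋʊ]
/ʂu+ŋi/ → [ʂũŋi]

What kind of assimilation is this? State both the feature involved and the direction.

The vowel /ʊ/ surfaces as nasalised [ʊ̃] next to the following nasal /n/ — it has acquired the [+nasal] feature of its neighbour.
Likewise in the remaining data: /a/ → [ã] before /ŋ/; /u/ → [ũ] before /ŋ/ — each time a vowel is nasalised next to a following nasal.
No change occurs in [ʐɪɣo], [digɛ] because the vowel at the boundary is adjacent to an oral consonant, not a nasal (/ɪ/ next to /ɣ/; /i/ next to /g/).
Because the conditioning nasal is to the right of the vowel that changes, the process is regressive (anticipatory).

regressive nasality assimilation (vowel nasalisation)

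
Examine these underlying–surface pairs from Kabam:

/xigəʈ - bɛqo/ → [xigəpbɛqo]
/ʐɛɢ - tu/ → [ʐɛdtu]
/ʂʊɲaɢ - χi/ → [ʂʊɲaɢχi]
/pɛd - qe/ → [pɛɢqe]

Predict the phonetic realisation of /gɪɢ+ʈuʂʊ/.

The data show regressive place assimilation: /ʈ/ → [p] before /b/; /ɢ/ → [d] before /t/; /d/ → [ɢ] before /q/. In each pair only place changes, matching the following consonant, while manner and voice stay constant.
No alternation appears in [ʂʊɲaɢχi]: there the adjacent consonants already agree in place (/ɢ/ and /χ/ are both uvular), so this form is consistent with the same rule.
/ɢ/ is a voiced uvular stop. The following trigger /ʈ/ is retroflex, so /ɢ/ must become retroflex as well.
Changing only its place to retroflex gives [ɖ] — the voiced retroflex stop.

[gɪɖʈuʂʊ]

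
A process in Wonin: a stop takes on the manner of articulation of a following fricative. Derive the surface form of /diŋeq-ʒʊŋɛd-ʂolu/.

/q/ is a voiceless uvular stop. The following trigger /ʒ/ is a fricative, so /q/ must become a fricative as well.
Changing only its manner to fricative gives [χ] — the voiceless uvular fricative.
At the second juncture, /d/ likewise becomes [z] adjacent to /ʂ/.

[diŋeχʒʊŋɛzʂolu]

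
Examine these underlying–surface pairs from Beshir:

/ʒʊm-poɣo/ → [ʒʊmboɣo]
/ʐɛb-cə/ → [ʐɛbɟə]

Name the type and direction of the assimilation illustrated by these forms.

progressive voicing assimilation

The segment that alternates is /p/, which surfaces as [b] when adjacent to /m/.
/p/ is voiceless while /m/ is voiced; the output [b] is voiced, matching the trigger — so the feature that spreads is voicing.
Place and manner are unchanged, so the assimilation is partial, not total.
The same holds elsewhere in the data: /c/ → [ɟ] after /b/ (voiceless → voiced, matching voiced) — only voicing changes, and always toward the preceding segment.
Since the segment that changes follows the conditioning segment, the assimilation is progressive.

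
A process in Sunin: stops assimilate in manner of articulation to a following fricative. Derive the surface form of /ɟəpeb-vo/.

/b/ is a voiced bilabial stop. The following trigger /v/ is a fricative, so /b/ must become a fricative as well.
A voiced bilabial fricative is [β], so the surface segment is [β].

[ɟəpeβvo]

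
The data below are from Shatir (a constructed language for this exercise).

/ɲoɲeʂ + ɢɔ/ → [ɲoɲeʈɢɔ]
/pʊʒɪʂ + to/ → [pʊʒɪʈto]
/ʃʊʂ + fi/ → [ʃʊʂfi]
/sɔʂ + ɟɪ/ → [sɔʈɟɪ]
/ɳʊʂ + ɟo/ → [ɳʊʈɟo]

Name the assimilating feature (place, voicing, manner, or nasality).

manner

The segment that alternates is /ʂ/, which surfaces as [ʈ] when adjacent to /ɢ/.
The change fricative → stop matches the manner of the following /ɢ/, identifying this as manner assimilation.
Checking the remaining alternations: /ʂ/ → [ʈ] before /t/ (fricative → stop, matching a stop); /ʂ/ → [ʈ] before /ɟ/ (fricative → stop, matching a stop) — only manner changes, and always toward the following segment.
Nothing changes in [ʃʊʂfi]: there the adjacent consonants already agree in manner (/ʂ/ and /f/ are both fricatives), so this form is consistent with the same rule.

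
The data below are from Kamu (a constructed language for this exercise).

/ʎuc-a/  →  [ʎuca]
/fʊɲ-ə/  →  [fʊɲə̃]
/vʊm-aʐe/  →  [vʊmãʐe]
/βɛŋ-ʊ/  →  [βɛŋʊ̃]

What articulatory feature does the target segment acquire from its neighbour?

The vowel /ə/ surfaces as nasalised [ə̃] next to the preceding nasal /ɲ/ — it has acquired the [+nasal] feature of its neighbour.
The other forms show the same pattern: /a/ → [ã] after /m/; /ʊ/ → [ʊ̃] after /ŋ/ — each time a vowel is nasalised next to a preceding nasal.
No change occurs in [ʎuca] because the vowel at the boundary is adjacent to an oral consonant, not a nasal (/a/ next to /c/).

nasality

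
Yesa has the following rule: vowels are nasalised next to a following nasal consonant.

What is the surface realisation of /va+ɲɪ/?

[vãɲɪ]

/a/ sits next to the nasal /ɲ/ and is therefore nasalised to [ã].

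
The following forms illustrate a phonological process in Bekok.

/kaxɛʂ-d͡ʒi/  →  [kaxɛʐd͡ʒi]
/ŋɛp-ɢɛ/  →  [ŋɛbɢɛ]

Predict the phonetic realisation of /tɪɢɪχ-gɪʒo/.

[tɪɢɪʁgɪʒo]

The data show regressive voicing assimilation: /ʂ/ → [ʐ] before /d͡ʒ/; /p/ → [b] before /ɢ/. In each pair only voicing changes, matching the following consonant, while place and manner stay constant.
The rule targets /χ/ (voiceless uvular fricative), which sits before the trigger /g/ (voiced).
A voiced uvular fricative is [ʁ], so the surface segment is [ʁ].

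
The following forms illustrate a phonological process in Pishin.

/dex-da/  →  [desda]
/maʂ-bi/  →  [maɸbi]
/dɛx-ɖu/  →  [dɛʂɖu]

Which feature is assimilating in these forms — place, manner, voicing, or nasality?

place

Underlying /x/ is realised as [s] next to /d/; /d/ itself does not change.
The change velar → alveolar matches the place of the following /d/, identifying this as place assimilation.
The other alternating forms pattern the same way: /ʂ/ → [ɸ] before /b/ (retroflex → bilabial, matching bilabial); /x/ → [ʂ] before /ɖ/ (velar → retroflex, matching retroflex) — only place changes, and always toward the following segment.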